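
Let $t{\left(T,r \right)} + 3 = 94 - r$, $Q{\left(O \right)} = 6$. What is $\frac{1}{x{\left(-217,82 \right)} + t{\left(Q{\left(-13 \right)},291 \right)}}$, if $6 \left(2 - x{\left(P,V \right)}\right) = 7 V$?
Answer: $- \frac{3}{881} \approx -0.0034052$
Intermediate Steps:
$x{\left(P,V \right)} = 2 - \frac{7 V}{6}$
$t{\left(T,r \right)} = 91 - r$ ($t{\left(T,r \right)} = -3 - \left(-94 + r\right) = 91 - r$)
$\frac{1}{x{\left(-217,82 \right)} + t{\left(Q{\left(-13 \right)},291 \right)}} = \frac{1}{\left(2 - \frac{287}{3}\right) + \left(91 - 291\right)} = \frac{1}{- \frac{281}{3} - 200} = \frac{1}{- \frac{881}{3}} = - \frac{3}{881}$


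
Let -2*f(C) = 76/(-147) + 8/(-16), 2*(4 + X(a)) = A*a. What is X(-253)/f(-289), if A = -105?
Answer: 7807758/299 ≈ 26113.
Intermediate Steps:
X(a) = -4 - 105*a/2 (X(a) = -4 + (-105*a)/2 = -4 - 105*a/2)
f(C) = 299/588 (f(C) = -(76/(-147) + 8/(-16))/2 = -(76*(-1/147) + 8*(-1/16))/2 = -(-76/147 - ½)/2 = -½*(-299/294) = 299/588)
X(-253)/f(-289) = (-4 - 105/2*(-253))/(299/588) = (-4 + 26565/2)*(588/299) = (26557/2)*(588/299) = 7807758/299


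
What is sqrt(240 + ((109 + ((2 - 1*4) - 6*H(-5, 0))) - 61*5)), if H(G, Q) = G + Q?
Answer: 6*sqrt(2) ≈ 8.4853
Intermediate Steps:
sqrt(240 + ((109 + ((2 - 1*4) - 6*H(-5, 0))) - 61*5)) = sqrt(240 + ((109 + ((2 - 1*4) - 6*(-5 + 0))) - 61*5)) = sqrt(240 + ((109 + ((2 - 4) - 6*(-5))) - 305)) = sqrt(240 + ((109 + (-2 + 30)) - 305)) = sqrt(240 + ((109 + 28) - 305)) = sqrt(240 + (137 - 305)) = sqrt(240 - 168) = sqrt(72) = 6*sqrt(2)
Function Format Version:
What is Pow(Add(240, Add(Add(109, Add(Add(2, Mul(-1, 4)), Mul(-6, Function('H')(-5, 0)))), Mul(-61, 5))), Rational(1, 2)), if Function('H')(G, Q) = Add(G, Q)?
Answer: Mul(6, Pow(2, Rational(1, 2))) ≈ 8.4853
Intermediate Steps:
Pow(Add(240, Add(Add(109, Add(Add(2, Mul(-1, 4)), Mul(-6, Function('H')(-5, 0)))), Mul(-61, 5))), Rational(1, 2)) = Pow(Add(240, Add(Add(109, Add(Add(2, Mul(-1, 4)), Mul(-6, Add(-5, 0)))), Mul(-61, 5))), Rational(1, 2)) = Pow(Add(240, Add(Add(109, Add(Add(2, -4), Mul(-6, -5))), -305)), Rational(1, 2)) = Pow(Add(240, Add(Add(109, Add(-2, 30)), -305)), Rational(1, 2)) = Pow(Add(240, Add(Add(109, 28), -305)), Rational(1, 2)) = Pow(Add(240, Add(137, -305)), Rational(1, 2)) = Pow(Add(240, -168), Rational(1, 2)) = Pow(72, Rational(1, 2)) = Mul(6, Pow(2, Rational(1, 2)))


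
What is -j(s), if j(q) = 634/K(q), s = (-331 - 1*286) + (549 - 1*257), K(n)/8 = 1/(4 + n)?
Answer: 101757/4 ≈ 25439.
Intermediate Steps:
K(n) = 8/(4 + n) (K(n) = 8*(1/(4 + n)) = 8/(4 + n))
s = -325 (s = (-331 - 286) + (549 - 257) = -617 + 292 = -325)
j(q) = 317 + 317*q/4 (j(q) = 634/((8/(4 + q))) = 634*(½ + q/8) = 317 + 317*q/4)
-j(s) = -(317 + (317/4)*(-325)) = -(317 - 103025/4) = -1*(-101757/4) = 101757/4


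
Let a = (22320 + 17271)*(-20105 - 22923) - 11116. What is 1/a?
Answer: -1/1703532664 ≈ -5.8702e-10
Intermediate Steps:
a = -1703532664 (a = 39591*(-43028) - 11116 = -1703521548 - 11116 = -1703532664)
1/a = 1/(-1703532664) = -1/1703532664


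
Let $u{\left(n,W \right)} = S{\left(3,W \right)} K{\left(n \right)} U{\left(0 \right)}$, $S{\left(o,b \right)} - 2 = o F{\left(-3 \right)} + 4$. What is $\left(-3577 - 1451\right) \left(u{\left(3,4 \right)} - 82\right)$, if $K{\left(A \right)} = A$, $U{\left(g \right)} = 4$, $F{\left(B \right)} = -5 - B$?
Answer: $412296$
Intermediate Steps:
$S{\left(o,b \right)} = 6 - 2 o$ ($S{\left(o,b \right)} = 2 + \left(o \left(-5 - -3\right) + 4\right) = 2 + \left(o \left(-5 + 3\right) + 4\right) = 2 + \left(o \left(-2\right) + 4\right) = 2 - \left(-4 + 2 o\right) = 6 - 2 o$)
$u{\left(n,W \right)} = 0$ ($u{\left(n,W \right)} = \left(6 - 6\right) n 4 = 0 n 4 = 0 \cdot 4 = 0$)
$\left(-3577 - 1451\right) \left(u{\left(3,4 \right)} - 82\right) = \left(-3577 - 1451\right) \left(0 - 82\right) = \left(-5028\right) \left(-82\right) = 412296$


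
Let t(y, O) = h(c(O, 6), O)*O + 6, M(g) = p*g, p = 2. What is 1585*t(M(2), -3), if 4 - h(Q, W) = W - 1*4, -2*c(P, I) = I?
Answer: -42795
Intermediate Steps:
c(P, I) = -I/2
h(Q, W) = 8 - W (h(Q, W) = 4 - (W - 1*4) = 4 - (W - 4) = 4 - (-4 + W) = 4 + (4 - W) = 8 - W)
M(g) = 2*g
t(y, O) = 6 + O*(8 - O) (t(y, O) = (8 - O)*O + 6 = O*(8 - O) + 6 = 6 + O*(8 - O))
1585*t(M(2), -3) = 1585*(6 - 1*(-3)*(-8 - 3)) = 1585*(6 - 1*(-3)*(-11)) = 1585*(6 - 33) = 1585*(-27) = -42795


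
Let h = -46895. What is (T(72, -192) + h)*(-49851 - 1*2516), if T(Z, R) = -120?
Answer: 2462034505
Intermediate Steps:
(T(72, -192) + h)*(-49851 - 1*2516) = (-120 - 46895)*(-49851 - 1*2516) = -47015*(-49851 - 2516) = -47015*(-52367) = 2462034505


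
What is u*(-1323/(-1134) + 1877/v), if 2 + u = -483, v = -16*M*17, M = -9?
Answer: -2295505/2448 ≈ -937.71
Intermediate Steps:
v = 2448 (v = -16*(-9)*17 = 144*17 = 2448)
u = -485 (u = -2 - 483 = -485)
u*(-1323/(-1134) + 1877/v) = -485*(-1323/(-1134) + 1877/2448) = -485*(-1323*(-1/1134) + 1877*(1/2448)) = -485*(7/6 + 1877/2448) = -485*4733/2448 = -2295505/2448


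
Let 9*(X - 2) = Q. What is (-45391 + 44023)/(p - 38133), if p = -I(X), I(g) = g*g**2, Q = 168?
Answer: 36936/1267919 ≈ 0.029131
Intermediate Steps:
X = 62/3 (X = 2 + (1/9)*168 = 2 + 56/3 = 62/3 ≈ 20.667)
I(g) = g**3
p = -238328/27 (p = -(62/3)**3 = -1*238328/27 = -238328/27 ≈ -8827.0)
(-45391 + 44023)/(p - 38133) = (-45391 + 44023)/(-238328/27 - 38133) = -1368/(-1267919/27) = -1368*(-27/1267919) = 36936/1267919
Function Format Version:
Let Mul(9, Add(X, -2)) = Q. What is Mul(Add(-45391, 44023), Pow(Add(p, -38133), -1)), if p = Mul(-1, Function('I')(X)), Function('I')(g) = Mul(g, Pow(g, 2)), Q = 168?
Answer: Rational(36936, 1267919) ≈ 0.029131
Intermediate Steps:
X = Rational(62, 3) (X = Add(2, Mul(Rational(1, 9), 168)) = Add(2, Rational(56, 3)) = Rational(62, 3) ≈ 20.667)
Function('I')(g) = Pow(g, 3)
p = Rational(-238328, 27) (p = Mul(-1, Pow(Rational(62, 3), 3)) = Mul(-1, Rational(238328, 27)) = Rational(-238328, 27) ≈ -8827.0)
Mul(Add(-45391, 44023), Pow(Add(p, -38133), -1)) = Mul(Add(-45391, 44023), Pow(Add(Rational(-238328, 27), -38133), -1)) = Mul(-1368, Pow(Rational(-1267919, 27), -1)) = Mul(-1368, Rational(-27, 1267919)) = Rational(36936, 1267919)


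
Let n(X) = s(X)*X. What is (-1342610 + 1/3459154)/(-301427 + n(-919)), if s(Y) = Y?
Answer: -4644294751939/1878784148636 ≈ -2.4720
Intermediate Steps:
n(X) = X² (n(X) = X*X = X²)
(-1342610 + 1/3459154)/(-301427 + n(-919)) = (-1342610 + 1/3459154)/(-301427 + (-919)²) = (-1342610 + 1/3459154)/(-301427 + 844561) = -4644294751939/3459154/543134 = -4644294751939/3459154*1/543134 = -4644294751939/1878784148636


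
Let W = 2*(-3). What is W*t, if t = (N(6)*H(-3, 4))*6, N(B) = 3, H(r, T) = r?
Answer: 324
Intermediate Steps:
W = -6
t = -54 (t = (3*(-3))*6 = -9*6 = -54)
W*t = -6*(-54) = 324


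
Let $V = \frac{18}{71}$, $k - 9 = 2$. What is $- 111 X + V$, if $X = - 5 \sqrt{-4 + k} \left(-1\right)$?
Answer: $\frac{18}{71} - 555 \sqrt{7} \approx -1468.1$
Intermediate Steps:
$k = 11$ ($k = 9 + 2 = 11$)
$V = \frac{18}{71}$ ($V = 18 \cdot \frac{1}{71} = \frac{18}{71} \approx 0.25352$)
$X = 5 \sqrt{7}$ ($X = - 5 \sqrt{-4 + 11} \left(-1\right) = - 5 \sqrt{7} \left(-1\right) = 5 \sqrt{7} \approx 13.229$)
$- 111 X + V = - 111 \cdot 5 \sqrt{7} + \frac{18}{71} = - 555 \sqrt{7} + \frac{18}{71} = \frac{18}{71} - 555 \sqrt{7}$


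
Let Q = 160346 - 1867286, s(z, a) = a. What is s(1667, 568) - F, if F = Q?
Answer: 1707508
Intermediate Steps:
Q = -1706940
F = -1706940
s(1667, 568) - F = 568 - 1*(-1706940) = 568 + 1706940 = 1707508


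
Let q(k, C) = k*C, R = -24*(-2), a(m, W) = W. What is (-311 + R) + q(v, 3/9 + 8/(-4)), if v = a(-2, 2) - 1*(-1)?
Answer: -268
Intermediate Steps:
R = 48
v = 3 (v = 2 - 1*(-1) = 2 + 1 = 3)
q(k, C) = C*k
(-311 + R) + q(v, 3/9 + 8/(-4)) = (-311 + 48) + (3/9 + 8/(-4))*3 = -263 + (3*(⅑) + 8*(-¼))*3 = -263 + (⅓ - 2)*3 = -263 - 5/3*3 = -263 - 5 = -268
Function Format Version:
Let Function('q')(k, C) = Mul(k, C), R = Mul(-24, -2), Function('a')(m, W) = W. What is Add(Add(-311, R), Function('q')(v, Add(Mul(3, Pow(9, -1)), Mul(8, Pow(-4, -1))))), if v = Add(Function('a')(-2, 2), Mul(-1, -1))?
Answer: -268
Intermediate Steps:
R = 48
v = 3 (v = Add(2, Mul(-1, -1)) = Add(2, 1) = 3)
Function('q')(k, C) = Mul(C, k)
Add(Add(-311, R), Function('q')(v, Add(Mul(3, Pow(9, -1)), Mul(8, Pow(-4, -1))))) = Add(Add(-311, 48), Mul(Add(Mul(3, Pow(9, -1)), Mul(8, Pow(-4, -1))), 3)) = Add(-263, Mul(Add(Mul(3, Rational(1, 9)), Mul(8, Rational(-1, 4))), 3)) = Add(-263, Mul(Add(Rational(1, 3), -2), 3)) = Add(-263, Mul(Rational(-5, 3), 3)) = Add(-263, -5) = -268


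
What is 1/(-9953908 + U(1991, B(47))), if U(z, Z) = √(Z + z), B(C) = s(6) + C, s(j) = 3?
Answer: -9953908/99080284470423 - √2041/99080284470423 ≈ -1.0046e-7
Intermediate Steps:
B(C) = 3 + C
1/(-9953908 + U(1991, B(47))) = 1/(-9953908 + √((3 + 47) + 1991)) = 1/(-9953908 + √(50 + 1991)) = 1/(-9953908 + √2041)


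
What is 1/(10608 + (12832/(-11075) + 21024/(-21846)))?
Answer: 40324075/427672259488 ≈ 9.4287e-5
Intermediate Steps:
1/(10608 + (12832/(-11075) + 21024/(-21846))) = 1/(10608 + (12832*(-1/11075) + 21024*(-1/21846))) = 1/(10608 + (-12832/11075 - 3504/3641)) = 1/(10608 - 85528112/40324075) = 1/(427672259488/40324075) = 40324075/427672259488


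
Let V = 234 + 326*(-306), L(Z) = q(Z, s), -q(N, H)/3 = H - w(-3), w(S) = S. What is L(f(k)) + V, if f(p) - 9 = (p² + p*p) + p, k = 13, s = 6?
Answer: -99549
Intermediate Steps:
f(p) = 9 + p + 2*p² (f(p) = 9 + ((p² + p*p) + p) = 9 + ((p² + p²) + p) = 9 + (2*p² + p) = 9 + (p + 2*p²) = 9 + p + 2*p²)
q(N, H) = -9 - 3*H (q(N, H) = -3*(H - 1*(-3)) = -3*(H + 3) = -3*(3 + H) = -9 - 3*H)
L(Z) = -27 (L(Z) = -9 - 3*6 = -9 - 18 = -27)
V = -99522 (V = 234 - 99756 = -99522)
L(f(k)) + V = -27 - 99522 = -99549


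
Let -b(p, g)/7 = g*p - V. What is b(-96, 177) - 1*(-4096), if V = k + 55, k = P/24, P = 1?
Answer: 2962207/24 ≈ 1.2343e+5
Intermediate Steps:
k = 1/24 ≈ 0.041667
V = 1321/24 (V = 1/24 + 55 = 1321/24 ≈ 55.042)
b(p, g) = 9247/24 - 7*g*p (b(p, g) = -7*(g*p - 1*1321/24) = -7*(g*p - 1321/24) = -7*(-1321/24 + g*p) = 9247/24 - 7*g*p)
b(-96, 177) - 1*(-4096) = (9247/24 - 7*177*(-96)) - 1*(-4096) = (9247/24 + 118944) + 4096 = 2863903/24 + 4096 = 2962207/24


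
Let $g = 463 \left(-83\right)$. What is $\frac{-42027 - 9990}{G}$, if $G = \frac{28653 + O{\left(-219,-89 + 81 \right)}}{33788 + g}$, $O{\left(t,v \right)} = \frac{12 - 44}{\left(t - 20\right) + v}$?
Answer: $\frac{59628491559}{7077323} \approx 8425.3$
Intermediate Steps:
$g = -38429$
$O{\left(t,v \right)} = - \frac{32}{-20 + t + v}$ ($O{\left(t,v \right)} = - \frac{32}{\left(-20 + t\right) + v} = - \frac{32}{-20 + t + v}$)
$G = - \frac{7077323}{1146327}$ ($G = \frac{28653 - \frac{32}{-20 - 219 + \left(-89 + 81\right)}}{33788 - 38429} = \frac{28653 - \frac{32}{-20 - 219 - 8}}{-4641} = \left(28653 - \frac{32}{-247}\right) \left(- \frac{1}{4641}\right) = \left(28653 - - \frac{32}{247}\right) \left(- \frac{1}{4641}\right) = \left(28653 + \frac{32}{247}\right) \left(- \frac{1}{4641}\right) = \frac{7077323}{247} \left(- \frac{1}{4641}\right) = - \frac{7077323}{1146327} \approx -6.1739$)
$\frac{-42027 - 9990}{G} = \frac{-42027 - 9990}{- \frac{7077323}{1146327}} = \left(-42027 - 9990\right) \left(- \frac{1146327}{7077323}\right) = \left(-52017\right) \left(- \frac{1146327}{7077323}\right) = \frac{59628491559}{7077323}$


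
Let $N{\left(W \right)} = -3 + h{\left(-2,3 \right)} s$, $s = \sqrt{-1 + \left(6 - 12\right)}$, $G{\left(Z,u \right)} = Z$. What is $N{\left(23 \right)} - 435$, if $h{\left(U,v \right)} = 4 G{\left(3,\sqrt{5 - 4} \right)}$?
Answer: $-438 + 12 i \sqrt{7} \approx -438.0 + 31.749 i$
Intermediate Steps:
$h{\left(U,v \right)} = 12$ ($h{\left(U,v \right)} = 4 \cdot 3 = 12$)
$s = i \sqrt{7}$ ($s = \sqrt{-1 + \left(6 - 12\right)} = \sqrt{-1 - 6} = \sqrt{-7} = i \sqrt{7} \approx 2.6458 i$)
$N{\left(W \right)} = -3 + 12 i \sqrt{7}$
$N{\left(23 \right)} - 435 = \left(-3 + 12 i \sqrt{7}\right) - 435 = -438 + 12 i \sqrt{7}$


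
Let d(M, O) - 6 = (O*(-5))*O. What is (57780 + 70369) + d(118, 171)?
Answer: -18050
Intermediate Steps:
d(M, O) = 6 - 5*O² (d(M, O) = 6 + (O*(-5))*O = 6 + (-5*O)*O = 6 - 5*O²)
(57780 + 70369) + d(118, 171) = (57780 + 70369) + (6 - 5*171²) = 128149 + (6 - 5*29241) = 128149 + (6 - 146205) = 128149 - 146199 = -18050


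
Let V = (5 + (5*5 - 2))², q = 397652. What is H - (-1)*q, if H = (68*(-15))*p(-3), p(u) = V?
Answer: -402028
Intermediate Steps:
V = 784 (V = (5 + (25 - 2))² = (5 + 23)² = 28² = 784)
p(u) = 784
H = -799680 (H = (68*(-15))*784 = -1020*784 = -799680)
H - (-1)*q = -799680 - (-1)*397652 = -799680 - 1*(-397652) = -799680 + 397652 = -402028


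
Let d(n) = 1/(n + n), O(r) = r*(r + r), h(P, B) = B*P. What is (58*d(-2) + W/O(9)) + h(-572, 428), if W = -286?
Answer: -39662827/162 ≈ -2.4483e+5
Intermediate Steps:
O(r) = 2*r² (O(r) = r*(2*r) = 2*r²)
d(n) = 1/(2*n)
(58*d(-2) + W/O(9)) + h(-572, 428) = (58*((½)/(-2)) - 286/(2*9²)) + 428*(-572) = (58*((½)*(-½)) - 286/(2*81)) - 244816 = (58*(-¼) - 286/162) - 244816 = (-29/2 - 286*1/162) - 244816 = (-29/2 - 143/81) - 244816 = -2635/162 - 244816 = -39662827/162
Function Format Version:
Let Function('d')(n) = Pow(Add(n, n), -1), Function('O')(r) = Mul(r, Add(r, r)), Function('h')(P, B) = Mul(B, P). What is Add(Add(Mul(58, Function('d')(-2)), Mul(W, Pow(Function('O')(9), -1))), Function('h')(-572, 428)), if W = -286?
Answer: Rational(-39662827, 162) ≈ -2.4483e+5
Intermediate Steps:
Function('O')(r) = Mul(2, Pow(r, 2)) (Function('O')(r) = Mul(r, Mul(2, r)) = Mul(2, Pow(r, 2)))
Function('d')(n) = Mul(Rational(1, 2), Pow(n, -1)) (Function('d')(n) = Pow(Mul(2, n), -1) = Mul(Rational(1, 2), Pow(n, -1)))
Add(Add(Mul(58, Function('d')(-2)), Mul(W, Pow(Function('O')(9), -1))), Function('h')(-572, 428)) = Add(Add(Mul(58, Mul(Rational(1, 2), Pow(-2, -1))), Mul(-286, Pow(Mul(2, Pow(9, 2)), -1))), Mul(428, -572)) = Add(Add(Mul(58, Mul(Rational(1, 2), Rational(-1, 2))), Mul(-286, Pow(Mul(2, 81), -1))), -244816) = Add(Add(Mul(58, Rational(-1, 4)), Mul(-286, Pow(162, -1))), -244816) = Add(Add(Rational(-29, 2), Mul(-286, Rational(1, 162))), -244816) = Add(Add(Rational(-29, 2), Rational(-143, 81)), -244816) = Add(Rational(-2635, 162), -244816) = Rational(-39662827, 162)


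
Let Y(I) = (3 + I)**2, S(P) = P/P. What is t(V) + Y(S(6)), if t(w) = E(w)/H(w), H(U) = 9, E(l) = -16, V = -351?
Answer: 128/9 ≈ 14.222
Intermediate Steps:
t(w) = -16/9
S(P) = 1
t(V) + Y(S(6)) = -16/9 + (3 + 1)**2 = -16/9 + 4**2 = -16/9 + 16 = 128/9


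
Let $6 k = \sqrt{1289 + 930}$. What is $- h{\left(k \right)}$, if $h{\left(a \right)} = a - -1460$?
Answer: $-1460 - \frac{\sqrt{2219}}{6} \approx -1467.9$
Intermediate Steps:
$k = \frac{\sqrt{2219}}{6}$ ($k = \frac{\sqrt{1289 + 930}}{6} = \frac{\sqrt{2219}}{6} \approx 7.851$)
$h{\left(a \right)} = 1460 + a$ ($h{\left(a \right)} = a + 1460 = 1460 + a$)
$- h{\left(k \right)} = - (1460 + \frac{\sqrt{2219}}{6}) = -1460 - \frac{\sqrt{2219}}{6}$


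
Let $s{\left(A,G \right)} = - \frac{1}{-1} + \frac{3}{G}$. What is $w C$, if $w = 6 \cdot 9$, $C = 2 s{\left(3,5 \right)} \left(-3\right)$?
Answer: $- \frac{2592}{5} \approx -518.4$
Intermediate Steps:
$s{\left(A,G \right)} = 1 + \frac{3}{G}$ ($s{\left(A,G \right)} = \left(-1\right) \left(-1\right) + \frac{3}{G} = 1 + \frac{3}{G}$)
$C = - \frac{48}{5}$ ($C = 2 \frac{3 + 5}{5} \left(-3\right) = 2 \cdot \frac{1}{5} \cdot 8 \left(-3\right) = 2 \cdot \frac{8}{5} \left(-3\right) = \frac{16}{5} \left(-3\right) = - \frac{48}{5} \approx -9.6$)
$w = 54$
$w C = 54 \left(- \frac{48}{5}\right) = - \frac{2592}{5}$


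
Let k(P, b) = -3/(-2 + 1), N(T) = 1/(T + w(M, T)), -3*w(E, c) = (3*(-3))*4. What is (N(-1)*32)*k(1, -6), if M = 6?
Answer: 96/11 ≈ 8.7273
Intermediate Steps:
w(E, c) = 12 (w(E, c) = -3*(-3)*4/3 = -(-3)*4 = -1/3*(-36) = 12)
N(T) = 1/(12 + T) (N(T) = 1/(T + 12) = 1/(12 + T))
k(P, b) = 3 (k(P, b) = -3/(-1) = -1*(-3) = 3)
(N(-1)*32)*k(1, -6) = (32/(12 - 1))*3 = (32/11)*3 = 96/11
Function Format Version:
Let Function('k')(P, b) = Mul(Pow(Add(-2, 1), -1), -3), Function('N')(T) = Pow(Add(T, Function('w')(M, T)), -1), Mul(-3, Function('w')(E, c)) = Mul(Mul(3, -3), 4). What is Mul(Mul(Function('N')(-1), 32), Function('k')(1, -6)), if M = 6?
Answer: Rational(96, 11) ≈ 8.7273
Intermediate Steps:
Function('w')(E, c) = 12 (Function('w')(E, c) = Mul(Rational(-1, 3), Mul(Mul(3, -3), 4)) = Mul(Rational(-1, 3), Mul(-9, 4)) = Mul(Rational(-1, 3), -36) = 12)
Function('N')(T) = Pow(Add(12, T), -1) (Function('N')(T) = Pow(Add(T, 12), -1) = Pow(Add(12, T), -1))
Function('k')(P, b) = 3 (Function('k')(P, b) = Mul(Pow(-1, -1), -3) = Mul(-1, -3) = 3)
Mul(Mul(Function('N')(-1), 32), Function('k')(1, -6)) = Mul(Mul(Pow(Add(12, -1), -1), 32), 3) = Mul(Mul(Pow(11, -1), 32), 3) = Mul(Mul(Rational(1, 11), 32), 3) = Mul(Rational(32, 11), 3) = Rational(96, 11)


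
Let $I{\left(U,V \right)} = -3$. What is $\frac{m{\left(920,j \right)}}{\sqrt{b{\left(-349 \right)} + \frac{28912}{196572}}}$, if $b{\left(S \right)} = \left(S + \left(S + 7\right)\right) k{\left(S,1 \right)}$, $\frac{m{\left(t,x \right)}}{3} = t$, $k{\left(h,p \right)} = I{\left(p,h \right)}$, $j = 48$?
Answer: $\frac{2760 \sqrt{5006721618381}}{101880667} \approx 60.617$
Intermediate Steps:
$k{\left(h,p \right)} = -3$
$m{\left(t,x \right)} = 3 t$
$b{\left(S \right)} = -21 - 6 S$ ($b{\left(S \right)} = \left(S + \left(S + 7\right)\right) \left(-3\right) = \left(S + \left(7 + S\right)\right) \left(-3\right) = \left(7 + 2 S\right) \left(-3\right) = -21 - 6 S$)
$\frac{m{\left(920,j \right)}}{\sqrt{b{\left(-349 \right)} + \frac{28912}{196572}}} = \frac{3 \cdot 920}{\sqrt{\left(-21 - -2094\right) + \frac{28912}{196572}}} = \frac{2760}{\sqrt{\left(-21 + 2094\right) + 28912 \cdot \frac{1}{196572}}} = \frac{2760}{\sqrt{2073 + \frac{7228}{49143}}} = \frac{2760}{\sqrt{\frac{101880667}{49143}}} = \frac{2760}{\frac{1}{49143} \sqrt{5006721618381}} = 2760 \frac{\sqrt{5006721618381}}{101880667} = \frac{2760 \sqrt{5006721618381}}{101880667}$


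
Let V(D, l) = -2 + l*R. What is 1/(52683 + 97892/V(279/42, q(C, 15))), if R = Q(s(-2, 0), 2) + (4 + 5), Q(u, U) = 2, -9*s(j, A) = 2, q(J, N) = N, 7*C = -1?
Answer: 163/8685221 ≈ 1.8768e-5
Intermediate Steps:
C = -1/7 (C = (1/7)*(-1) = -1/7 ≈ -0.14286)
s(j, A) = -2/9 (s(j, A) = -1/9*2 = -2/9)
R = 11 (R = 2 + (4 + 5) = 2 + 9 = 11)
V(D, l) = -2 + 11*l (V(D, l) = -2 + l*11 = -2 + 11*l)
1/(52683 + 97892/V(279/42, q(C, 15))) = 1/(52683 + 97892/(-2 + 11*15)) = 1/(52683 + 97892/(-2 + 165)) = 1/(52683 + 97892/163) = 1/(8685221/163) = 163/8685221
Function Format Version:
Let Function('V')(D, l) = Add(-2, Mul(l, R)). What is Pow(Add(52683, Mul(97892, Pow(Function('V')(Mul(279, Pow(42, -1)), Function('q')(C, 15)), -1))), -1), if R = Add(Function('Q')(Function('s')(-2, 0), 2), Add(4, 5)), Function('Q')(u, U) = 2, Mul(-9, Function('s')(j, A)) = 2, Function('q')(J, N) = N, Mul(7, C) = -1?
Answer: Rational(163, 8685221) ≈ 1.8768e-5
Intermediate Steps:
C = Rational(-1, 7) (C = Mul(Rational(1, 7), -1) = Rational(-1, 7) ≈ -0.14286)
Function('s')(j, A) = Rational(-2, 9) (Function('s')(j, A) = Mul(Rational(-1, 9), 2) = Rational(-2, 9))
R = 11 (R = Add(2, Add(4, 5)) = Add(2, 9) = 11)
Function('V')(D, l) = Add(-2, Mul(11, l)) (Function('V')(D, l) = Add(-2, Mul(l, 11)) = Add(-2, Mul(11, l)))
Pow(Add(52683, Mul(97892, Pow(Function('V')(Mul(279, Pow(42, -1)), Function('q')(C, 15)), -1))), -1) = Pow(Add(52683, Mul(97892, Pow(Add(-2, Mul(11, 15)), -1))), -1) = Pow(Add(52683, Mul(97892, Pow(Add(-2, 165), -1))), -1) = Pow(Add(52683, Mul(97892, Pow(163, -1))), -1) = Pow(Add(52683, Mul(97892, Rational(1, 163))), -1) = Pow(Add(52683, Rational(97892, 163)), -1) = Pow(Rational(8685221, 163), -1) = Rational(163, 8685221)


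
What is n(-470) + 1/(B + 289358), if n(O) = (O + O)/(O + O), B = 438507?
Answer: 727866/727865 ≈ 1.0000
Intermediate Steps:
n(O) = 1 (n(O) = (2*O)/((2*O)) = (2*O)*(1/(2*O)) = 1)
n(-470) + 1/(B + 289358) = 1 + 1/(438507 + 289358) = 1 + 1/727865 = 727866/727865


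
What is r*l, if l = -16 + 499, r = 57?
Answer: 27531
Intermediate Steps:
l = 483
r*l = 57*483 = 27531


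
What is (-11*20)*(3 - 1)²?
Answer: -880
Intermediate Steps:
(-11*20)*(3 - 1)² = -220*2² = -220*4 = -880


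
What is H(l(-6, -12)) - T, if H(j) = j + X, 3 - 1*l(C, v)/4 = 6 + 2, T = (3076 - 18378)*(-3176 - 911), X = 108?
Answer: -62539186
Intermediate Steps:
T = 62539274 (T = -15302*(-4087) = 62539274)
l(C, v) = -20 (l(C, v) = 12 - 4*(6 + 2) = 12 - 4*8 = 12 - 32 = -20)
H(j) = 108 + j (H(j) = j + 108 = 108 + j)
H(l(-6, -12)) - T = (108 - 20) - 1*62539274 = 88 - 62539274 = -62539186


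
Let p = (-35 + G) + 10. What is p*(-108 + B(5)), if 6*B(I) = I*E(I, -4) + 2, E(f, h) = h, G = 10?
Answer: 1665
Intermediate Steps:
p = -15 (p = (-35 + 10) + 10 = -25 + 10 = -15)
B(I) = ⅓ - 2*I/3 (B(I) = (I*(-4) + 2)/6 = (-4*I + 2)/6 = (2 - 4*I)/6 = ⅓ - 2*I/3)
p*(-108 + B(5)) = -15*(-108 + (⅓ - ⅔*5)) = -15*(-108 + (⅓ - 10/3)) = -15*(-108 - 3) = -15*(-111) = 1665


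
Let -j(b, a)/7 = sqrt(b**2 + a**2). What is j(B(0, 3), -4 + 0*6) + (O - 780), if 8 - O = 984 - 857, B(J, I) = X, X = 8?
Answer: -899 - 28*sqrt(5) ≈ -961.61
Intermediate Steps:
B(J, I) = 8
O = -119 (O = 8 - (984 - 857) = 8 - 1*127 = 8 - 127 = -119)
j(b, a) = -7*sqrt(a**2 + b**2) (j(b, a) = -7*sqrt(b**2 + a**2) = -7*sqrt(a**2 + b**2))
j(B(0, 3), -4 + 0*6) + (O - 780) = -7*sqrt((-4 + 0*6)**2 + 8**2) + (-119 - 780) = -7*sqrt((-4 + 0)**2 + 64) - 899 = -7*sqrt((-4)**2 + 64) - 899 = -7*sqrt(16 + 64) - 899 = -28*sqrt(5) - 899 = -899 - 28*sqrt(5)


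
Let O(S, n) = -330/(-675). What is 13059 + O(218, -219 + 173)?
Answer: 587677/45 ≈ 13059.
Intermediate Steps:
O(S, n) = 22/45 (O(S, n) = -330*(-1/675) = 22/45)
13059 + O(218, -219 + 173) = 13059 + 22/45 = 587677/45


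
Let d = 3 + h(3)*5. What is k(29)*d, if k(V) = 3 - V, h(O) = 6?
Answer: -858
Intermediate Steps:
d = 33 (d = 3 + 6*5 = 3 + 30 = 33)
k(29)*d = (3 - 1*29)*33 = (3 - 29)*33 = -26*33 = -858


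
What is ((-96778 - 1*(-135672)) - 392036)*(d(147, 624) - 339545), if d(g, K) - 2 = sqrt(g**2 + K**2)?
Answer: 119906894106 - 1059426*sqrt(45665) ≈ 1.1968e+11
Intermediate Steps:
d(g, K) = 2 + sqrt(K**2 + g**2) (d(g, K) = 2 + sqrt(g**2 + K**2) = 2 + sqrt(K**2 + g**2))
((-96778 - 1*(-135672)) - 392036)*(d(147, 624) - 339545) = ((-96778 - 1*(-135672)) - 392036)*((2 + sqrt(624**2 + 147**2)) - 339545) = ((-96778 + 135672) - 392036)*((2 + sqrt(389376 + 21609)) - 339545) = (38894 - 392036)*((2 + sqrt(410985)) - 339545) = -353142*((2 + 3*sqrt(45665)) - 339545) = -353142*(-339543 + 3*sqrt(45665)) = 119906894106 - 1059426*sqrt(45665)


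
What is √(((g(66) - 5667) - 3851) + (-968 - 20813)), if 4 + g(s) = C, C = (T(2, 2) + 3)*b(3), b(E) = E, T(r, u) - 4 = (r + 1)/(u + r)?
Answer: I*√125119/2 ≈ 176.86*I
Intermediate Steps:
T(r, u) = 4 + (1 + r)/(r + u) (T(r, u) = 4 + (r + 1)/(u + r) = 4 + (1 + r)/(r + u))
C = 93/4 (C = ((1 + 4*2 + 5*2)/(2 + 2) + 3)*3 = ((1 + 8 + 10)/4 + 3)*3 = ((¼)*19 + 3)*3 = (19/4 + 3)*3 = (31/4)*3 = 93/4 ≈ 23.250)
g(s) = 77/4 (g(s) = -4 + 93/4 = 77/4)
√(((g(66) - 5667) - 3851) + (-968 - 20813)) = √(((77/4 - 5667) - 3851) + (-968 - 20813)) = √((-22591/4 - 3851) - 21781) = √(-37995/4 - 21781) = √(-125119/4) = I*√125119/2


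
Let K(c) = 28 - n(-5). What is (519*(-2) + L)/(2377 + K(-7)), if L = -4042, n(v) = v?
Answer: -508/241 ≈ -2.1079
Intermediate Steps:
K(c) = 33 (K(c) = 28 - 1*(-5) = 28 + 5 = 33)
(519*(-2) + L)/(2377 + K(-7)) = (519*(-2) - 4042)/(2377 + 33) = (-1038 - 4042)/2410 = -5080*1/2410 = -508/241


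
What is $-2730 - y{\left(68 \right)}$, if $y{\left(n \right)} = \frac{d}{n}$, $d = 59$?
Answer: $- \frac{185699}{68} \approx -2730.9$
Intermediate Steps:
$y{\left(n \right)} = \frac{59}{n}$
$-2730 - y{\left(68 \right)} = -2730 - \frac{59}{68} = - \frac{185699}{68}$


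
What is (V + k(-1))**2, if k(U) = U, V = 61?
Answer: 3600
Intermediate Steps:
(V + k(-1))**2 = (61 - 1)**2 = 60**2 = 3600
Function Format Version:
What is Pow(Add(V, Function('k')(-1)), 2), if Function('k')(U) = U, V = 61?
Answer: 3600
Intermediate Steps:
Pow(Add(V, Function('k')(-1)), 2) = Pow(Add(61, -1), 2) = Pow(60, 2) = 3600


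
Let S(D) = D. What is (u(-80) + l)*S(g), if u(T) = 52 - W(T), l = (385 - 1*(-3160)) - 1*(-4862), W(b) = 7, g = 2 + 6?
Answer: 67616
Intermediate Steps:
g = 8
l = 8407 (l = (385 + 3160) + 4862 = 3545 + 4862 = 8407)
u(T) = 45 (u(T) = 52 - 1*7 = 52 - 7 = 45)
(u(-80) + l)*S(g) = (45 + 8407)*8 = 8452*8 = 67616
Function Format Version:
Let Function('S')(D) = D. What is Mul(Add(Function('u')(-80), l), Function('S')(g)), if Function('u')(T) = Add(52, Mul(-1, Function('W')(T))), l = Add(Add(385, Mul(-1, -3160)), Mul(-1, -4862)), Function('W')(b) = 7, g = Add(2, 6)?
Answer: 67616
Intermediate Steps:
g = 8
l = 8407 (l = Add(Add(385, 3160), 4862) = Add(3545, 4862) = 8407)
Function('u')(T) = 45 (Function('u')(T) = Add(52, Mul(-1, 7)) = Add(52, -7) = 45)
Mul(Add(Function('u')(-80), l), Function('S')(g)) = Mul(Add(45, 8407), 8) = Mul(8452, 8) = 67616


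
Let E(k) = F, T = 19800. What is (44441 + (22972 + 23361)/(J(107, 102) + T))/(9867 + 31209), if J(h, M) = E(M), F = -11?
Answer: 20940221/19353642 ≈ 1.0820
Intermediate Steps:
E(k) = -11
J(h, M) = -11
(44441 + (22972 + 23361)/(J(107, 102) + T))/(9867 + 31209) = (44441 + (22972 + 23361)/(-11 + 19800))/(9867 + 31209) = (44441 + 46333/19789)/41076 = (44441 + 46333*(1/19789))*(1/41076) = (44441 + 6619/2827)*(1/41076) = (125641326/2827)*(1/41076) = 20940221/19353642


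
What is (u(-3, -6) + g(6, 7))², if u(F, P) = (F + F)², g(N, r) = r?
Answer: 1849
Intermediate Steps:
u(F, P) = 4*F² (u(F, P) = (2*F)² = 4*F²)
(u(-3, -6) + g(6, 7))² = (4*(-3)² + 7)² = (4*9 + 7)² = (36 + 7)² = 43² = 1849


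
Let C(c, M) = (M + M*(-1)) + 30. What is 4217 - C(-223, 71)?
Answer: 4187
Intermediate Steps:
C(c, M) = 30 (C(c, M) = (M - M) + 30 = 0 + 30 = 30)
4217 - C(-223, 71) = 4217 - 1*30 = 4217 - 30 = 4187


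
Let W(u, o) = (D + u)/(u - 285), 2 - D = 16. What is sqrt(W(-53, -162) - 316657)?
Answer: I*sqrt(214059998)/26 ≈ 562.72*I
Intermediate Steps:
D = -14 (D = 2 - 1*16 = 2 - 16 = -14)
W(u, o) = (-14 + u)/(-285 + u) (W(u, o) = (-14 + u)/(u - 285) = (-14 + u)/(-285 + u))
sqrt(W(-53, -162) - 316657) = sqrt((-14 - 53)/(-285 - 53) - 316657) = sqrt(-67/(-338) - 316657) = sqrt(-1/338*(-67) - 316657) = sqrt(67/338 - 316657) = sqrt(-107029999/338) = I*sqrt(214059998)/26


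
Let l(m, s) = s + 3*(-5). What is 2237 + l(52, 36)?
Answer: 2258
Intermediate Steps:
l(m, s) = -15 + s (l(m, s) = s - 15 = -15 + s)
2237 + l(52, 36) = 2237 + (-15 + 36) = 2237 + 21 = 2258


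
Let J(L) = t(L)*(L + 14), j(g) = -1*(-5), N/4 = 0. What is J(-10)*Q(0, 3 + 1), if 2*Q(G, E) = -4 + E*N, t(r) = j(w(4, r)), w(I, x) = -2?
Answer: -40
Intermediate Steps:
N = 0 (N = 4*0 = 0)
j(g) = 5
t(r) = 5
Q(G, E) = -2 (Q(G, E) = (-4 + E*0)/2 = (-4 + 0)/2 = (1/2)*(-4) = -2)
J(L) = 70 + 5*L (J(L) = 5*(L + 14) = 5*(14 + L) = 70 + 5*L)
J(-10)*Q(0, 3 + 1) = (70 + 5*(-10))*(-2) = (70 - 50)*(-2) = 20*(-2) = -40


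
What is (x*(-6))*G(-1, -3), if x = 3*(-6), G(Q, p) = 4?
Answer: 432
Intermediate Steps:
x = -18
(x*(-6))*G(-1, -3) = -18*(-6)*4 = 108*4 = 432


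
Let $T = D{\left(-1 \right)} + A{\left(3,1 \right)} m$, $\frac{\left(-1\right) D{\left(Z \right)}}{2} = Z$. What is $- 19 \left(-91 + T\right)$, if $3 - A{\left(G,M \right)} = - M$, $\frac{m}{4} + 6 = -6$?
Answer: $5339$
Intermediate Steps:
$m = -48$ ($m = -24 + 4 \left(-6\right) = -24 - 24 = -48$)
$D{\left(Z \right)} = - 2 Z$
$A{\left(G,M \right)} = 3 + M$ ($A{\left(G,M \right)} = 3 - - M = 3 + M$)
$T = -190$ ($T = \left(-2\right) \left(-1\right) + \left(3 + 1\right) \left(-48\right) = 2 + 4 \left(-48\right) = 2 - 192 = -190$)
$- 19 \left(-91 + T\right) = - 19 \left(-91 - 190\right) = \left(-19\right) \left(-281\right) = 5339$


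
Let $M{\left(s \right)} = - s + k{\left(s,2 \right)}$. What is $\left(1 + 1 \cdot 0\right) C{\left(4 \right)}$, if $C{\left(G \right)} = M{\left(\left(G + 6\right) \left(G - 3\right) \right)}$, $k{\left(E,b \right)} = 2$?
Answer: $-8$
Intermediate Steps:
$M{\left(s \right)} = 2 - s$ ($M{\left(s \right)} = - s + 2 = 2 - s$)
$C{\left(G \right)} = 2 - \left(-3 + G\right) \left(6 + G\right)$ ($C{\left(G \right)} = 2 - \left(G + 6\right) \left(G - 3\right) = 2 - \left(6 + G\right) \left(-3 + G\right) = 2 - \left(-3 + G\right) \left(6 + G\right)$)
$\left(1 + 1 \cdot 0\right) C{\left(4 \right)} = \left(1 + 1 \cdot 0\right) \left(20 - 4^{2} - 12\right) = \left(1 + 0\right) \left(20 - 16 - 12\right) = 1 \left(20 - 16 - 12\right) = 1 \left(-8\right) = -8$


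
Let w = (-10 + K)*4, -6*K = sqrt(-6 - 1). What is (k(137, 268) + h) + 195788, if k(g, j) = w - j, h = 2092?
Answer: 197572 - 2*I*sqrt(7)/3 ≈ 1.9757e+5 - 1.7638*I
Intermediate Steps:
K = -I*sqrt(7)/6 (K = -sqrt(-6 - 1)/6 = -I*sqrt(7)/6 ≈ -0.44096*I)
w = -40 - 2*I*sqrt(7)/3 (w = (-10 - I*sqrt(7)/6)*4 = -40 - 2*I*sqrt(7)/3 ≈ -40.0 - 1.7638*I)
k(g, j) = -40 - j - 2*I*sqrt(7)/3 (k(g, j) = (-40 - 2*I*sqrt(7)/3) - j = -40 - j - 2*I*sqrt(7)/3)
(k(137, 268) + h) + 195788 = ((-40 - 1*268 - 2*I*sqrt(7)/3) + 2092) + 195788 = ((-40 - 268 - 2*I*sqrt(7)/3) + 2092) + 195788 = ((-308 - 2*I*sqrt(7)/3) + 2092) + 195788 = (1784 - 2*I*sqrt(7)/3) + 195788 = 197572 - 2*I*sqrt(7)/3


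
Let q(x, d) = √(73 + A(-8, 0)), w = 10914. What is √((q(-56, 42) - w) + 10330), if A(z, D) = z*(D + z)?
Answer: √(-584 + √137) ≈ 23.923*I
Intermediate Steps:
q(x, d) = √137 (q(x, d) = √(73 - 8*(0 - 8)) = √(73 - 8*(-8)) = √(73 + 64) = √137)
√((q(-56, 42) - w) + 10330) = √((√137 - 1*10914) + 10330) = √((√137 - 10914) + 10330) = √((-10914 + √137) + 10330) = √(-584 + √137)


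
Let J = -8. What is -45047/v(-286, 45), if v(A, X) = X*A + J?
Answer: 45047/12878 ≈ 3.4980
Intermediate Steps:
v(A, X) = -8 + A*X (v(A, X) = X*A - 8 = A*X - 8 = -8 + A*X)
-45047/v(-286, 45) = -45047/(-8 - 286*45) = -45047/(-8 - 12870) = -45047/(-12878) = -45047*(-1/12878) = 45047/12878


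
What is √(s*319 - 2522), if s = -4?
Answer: 3*I*√422 ≈ 61.628*I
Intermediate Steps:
√(s*319 - 2522) = √(-4*319 - 2522) = √(-1276 - 2522) = √(-3798) = 3*I*√422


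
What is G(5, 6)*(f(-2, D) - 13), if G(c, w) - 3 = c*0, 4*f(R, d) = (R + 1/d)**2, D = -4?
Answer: -2253/64 ≈ -35.203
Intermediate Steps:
f(R, d) = (R + 1/d)**2/4
G(c, w) = 3 (G(c, w) = 3 + c*0 = 3 + 0 = 3)
G(5, 6)*(f(-2, D) - 13) = 3*((1/4)*(1 - 2*(-4))**2/(-4)**2 - 13) = 3*((1/4)*(1/16)*(1 + 8)**2 - 13) = 3*((1/4)*(1/16)*9**2 - 13) = 3*((1/4)*(1/16)*81 - 13) = 3*(81/64 - 13) = 3*(-751/64) = -2253/64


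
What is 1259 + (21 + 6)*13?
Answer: 1610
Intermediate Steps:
1259 + (21 + 6)*13 = 1259 + 27*13 = 1259 + 351 = 1610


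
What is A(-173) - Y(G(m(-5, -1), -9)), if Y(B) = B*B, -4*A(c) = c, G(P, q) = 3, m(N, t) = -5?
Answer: 137/4 ≈ 34.250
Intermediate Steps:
A(c) = -c/4
Y(B) = B²
A(-173) - Y(G(m(-5, -1), -9)) = -¼*(-173) - 1*3² = 173/4 - 1*9 = 173/4 - 9 = 137/4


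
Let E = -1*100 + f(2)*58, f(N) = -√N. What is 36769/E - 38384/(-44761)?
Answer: -41114032113/36614498 + 1066301*√2/1636 ≈ -201.14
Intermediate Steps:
E = -100 - 58*√2 (E = -1*100 - √2*58 = -100 - 58*√2 ≈ -182.02)
36769/E - 38384/(-44761) = 36769/(-100 - 58*√2) - 38384/(-44761) = 36769/(-100 - 58*√2) - 38384*(-1/44761) = 36769/(-100 - 58*√2) + 38384/44761 = 38384/44761 + 36769/(-100 - 58*√2)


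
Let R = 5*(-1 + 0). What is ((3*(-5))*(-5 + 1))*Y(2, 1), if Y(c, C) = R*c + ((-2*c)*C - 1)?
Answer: -900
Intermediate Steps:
R = -5 (R = 5*(-1) = -5)
Y(c, C) = -1 - 5*c - 2*C*c (Y(c, C) = -5*c + ((-2*c)*C - 1) = -5*c + (-2*C*c - 1) = -5*c + (-1 - 2*C*c) = -1 - 5*c - 2*C*c)
((3*(-5))*(-5 + 1))*Y(2, 1) = ((3*(-5))*(-5 + 1))*(-1 - 5*2 - 2*1*2) = (-15*(-4))*(-1 - 10 - 4) = 60*(-15) = -900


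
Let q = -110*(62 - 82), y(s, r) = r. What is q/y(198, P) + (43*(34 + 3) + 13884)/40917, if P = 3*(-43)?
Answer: -9780125/586477 ≈ -16.676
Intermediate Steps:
P = -129
q = 2200 (q = -110*(-20) = 2200)
q/y(198, P) + (43*(34 + 3) + 13884)/40917 = 2200/(-129) + (43*(34 + 3) + 13884)/40917 = 2200*(-1/129) + (43*37 + 13884)*(1/40917) = -2200/129 + (1591 + 13884)*(1/40917) = -2200/129 + 15475*(1/40917) = -2200/129 + 15475/40917 = -9780125/586477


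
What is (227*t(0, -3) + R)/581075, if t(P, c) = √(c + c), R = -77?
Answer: -7/52825 + 227*I*√6/581075 ≈ -0.00013251 + 0.00095691*I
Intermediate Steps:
t(P, c) = √2*√c (t(P, c) = √(2*c) = √2*√c)
(227*t(0, -3) + R)/581075 = (227*(√2*√(-3)) - 77)/581075 = (227*(√2*(I*√3)) - 77)*(1/581075) = (227*(I*√6) - 77)*(1/581075) = (227*I*√6 - 77)*(1/581075) = (-77 + 227*I*√6)*(1/581075) = -7/52825 + 227*I*√6/581075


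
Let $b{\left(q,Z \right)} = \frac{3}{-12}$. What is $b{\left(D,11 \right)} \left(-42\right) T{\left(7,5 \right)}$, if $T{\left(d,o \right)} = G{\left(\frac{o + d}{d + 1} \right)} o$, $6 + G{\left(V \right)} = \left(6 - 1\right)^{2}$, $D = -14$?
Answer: $\frac{1995}{2} \approx 997.5$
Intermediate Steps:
$G{\left(V \right)} = 19$ ($G{\left(V \right)} = -6 + \left(6 - 1\right)^{2} = -6 + 5^{2} = -6 + 25 = 19$)
$b{\left(q,Z \right)} = - \frac{1}{4}$ ($b{\left(q,Z \right)} = 3 \left(- \frac{1}{12}\right) = - \frac{1}{4}$)
$T{\left(d,o \right)} = 19 o$
$b{\left(D,11 \right)} \left(-42\right) T{\left(7,5 \right)} = \left(- \frac{1}{4}\right) \left(-42\right) 19 \cdot 5 = \frac{21}{2} \cdot 95 = \frac{1995}{2}$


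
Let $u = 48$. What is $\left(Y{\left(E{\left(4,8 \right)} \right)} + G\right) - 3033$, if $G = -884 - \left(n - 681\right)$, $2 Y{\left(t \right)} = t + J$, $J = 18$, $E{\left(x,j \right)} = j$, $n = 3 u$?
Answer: $-3367$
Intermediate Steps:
$n = 144$ ($n = 3 \cdot 48 = 144$)
$Y{\left(t \right)} = 9 + \frac{t}{2}$ ($Y{\left(t \right)} = \frac{t + 18}{2} = \frac{18 + t}{2} = 9 + \frac{t}{2}$)
$G = -347$ ($G = -884 - \left(144 - 681\right) = -884 - -537 = -884 + 537 = -347$)
$\left(Y{\left(E{\left(4,8 \right)} \right)} + G\right) - 3033 = \left(\left(9 + \frac{1}{2} \cdot 8\right) - 347\right) - 3033 = \left(\left(9 + 4\right) - 347\right) - 3033 = \left(13 - 347\right) - 3033 = -334 - 3033 = -3367$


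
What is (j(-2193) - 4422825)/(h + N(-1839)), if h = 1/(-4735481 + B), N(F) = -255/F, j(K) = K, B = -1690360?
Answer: -8715162630627297/273097936 ≈ -3.1912e+7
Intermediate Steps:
N(F) = -255/F
h = -1/6425841 (h = 1/(-4735481 - 1690360) = 1/(-6425841) = -1/6425841 ≈ -1.5562e-7)
(j(-2193) - 4422825)/(h + N(-1839)) = (-2193 - 4422825)/(-1/6425841 - 255/(-1839)) = -4425018/(-1/6425841 - 255*(-1/1839)) = -4425018/(-1/6425841 + 85/613) = -4425018/546195872/3939040533 = -4425018*3939040533/546195872 = -8715162630627297/273097936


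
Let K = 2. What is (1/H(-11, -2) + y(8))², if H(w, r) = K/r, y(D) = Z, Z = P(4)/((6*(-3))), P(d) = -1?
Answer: 289/324 ≈ 0.89198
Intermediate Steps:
Z = 1/18 (Z = -1/(6*(-3)) = -1/(-18) = -1*(-1/18) = 1/18 ≈ 0.055556)
y(D) = 1/18
H(w, r) = 2/r
(1/H(-11, -2) + y(8))² = (1/(2/(-2)) + 1/18)² = (1/(2*(-½)) + 1/18)² = (1/(-1) + 1/18)² = (-1 + 1/18)² = (-17/18)² = 289/324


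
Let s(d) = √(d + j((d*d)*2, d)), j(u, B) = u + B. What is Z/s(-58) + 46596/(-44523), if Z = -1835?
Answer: -15532/14841 - 1835*√1653/3306 ≈ -23.613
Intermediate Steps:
j(u, B) = B + u
s(d) = √(2*d + 2*d²) (s(d) = √(d + (d + (d*d)*2)) = √(d + (d + d²*2)) = √(d + (d + 2*d²)) = √(2*d + 2*d²))
Z/s(-58) + 46596/(-44523) = -1835*√1653/3306 + 46596/(-44523) = -1835*√1653/3306 + 46596*(-1/44523) = -1835*√1653/3306 - 15532/14841 = -15532/14841 - 1835*√1653/3306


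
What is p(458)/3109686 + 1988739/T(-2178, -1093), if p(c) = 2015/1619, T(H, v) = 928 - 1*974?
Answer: -2503117211031709/57897688791 ≈ -43233.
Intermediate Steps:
T(H, v) = -46 (T(H, v) = 928 - 974 = -46)
p(c) = 2015/1619 (p(c) = 2015*(1/1619) = 2015/1619)
p(458)/3109686 + 1988739/T(-2178, -1093) = (2015/1619)/3109686 + 1988739/(-46) = (2015/1619)*(1/3109686) + 1988739*(-1/46) = 2015/5034581634 - 1988739/46 = -2503117211031709/57897688791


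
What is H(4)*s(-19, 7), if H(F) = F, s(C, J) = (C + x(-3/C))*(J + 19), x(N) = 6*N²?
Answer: -707720/361 ≈ -1960.4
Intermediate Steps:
s(C, J) = (19 + J)*(C + 54/C²) (s(C, J) = (C + 6*(-3/C)²)*(J + 19) = (C + 6*(9/C²))*(19 + J) = (C + 54/C²)*(19 + J) = (19 + J)*(C + 54/C²))
H(4)*s(-19, 7) = 4*((1026 + 54*7 + (-19)³*(19 + 7))/(-19)²) = 4*((1026 + 378 - 6859*26)/361) = 4*((1026 + 378 - 178334)/361) = 4*((1/361)*(-176930)) = 4*(-176930/361) = -707720/361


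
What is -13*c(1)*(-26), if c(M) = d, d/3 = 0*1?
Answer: 0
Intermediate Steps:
d = 0 (d = 3*(0*1) = 3*0 = 0)
c(M) = 0
-13*c(1)*(-26) = -13*0*(-26) = 0*(-26) = 0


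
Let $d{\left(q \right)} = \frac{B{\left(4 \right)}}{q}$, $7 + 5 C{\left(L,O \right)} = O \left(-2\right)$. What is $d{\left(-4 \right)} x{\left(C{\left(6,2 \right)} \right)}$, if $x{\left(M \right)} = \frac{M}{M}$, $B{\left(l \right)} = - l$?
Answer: $1$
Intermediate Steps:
$C{\left(L,O \right)} = - \frac{7}{5} - \frac{2 O}{5}$ ($C{\left(L,O \right)} = - \frac{7}{5} + \frac{O \left(-2\right)}{5} = - \frac{7}{5} + \frac{\left(-2\right) O}{5} = - \frac{7}{5} - \frac{2 O}{5}$)
$d{\left(q \right)} = - \frac{4}{q}$ ($d{\left(q \right)} = \frac{\left(-1\right) 4}{q} = - \frac{4}{q}$)
$x{\left(M \right)} = 1$
$d{\left(-4 \right)} x{\left(C{\left(6,2 \right)} \right)} = - \frac{4}{-4} \cdot 1 = \left(-4\right) \left(- \frac{1}{4}\right) 1 = 1 \cdot 1 = 1$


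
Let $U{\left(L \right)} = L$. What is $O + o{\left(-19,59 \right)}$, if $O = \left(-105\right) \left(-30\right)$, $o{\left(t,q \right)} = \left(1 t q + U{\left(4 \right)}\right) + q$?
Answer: $2092$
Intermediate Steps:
$o{\left(t,q \right)} = 4 + q + q t$ ($o{\left(t,q \right)} = \left(1 t q + 4\right) + q = \left(t q + 4\right) + q = \left(q t + 4\right) + q = \left(4 + q t\right) + q = 4 + q + q t$)
$O = 3150$
$O + o{\left(-19,59 \right)} = 3150 + \left(4 + 59 + 59 \left(-19\right)\right) = 3150 + \left(4 + 59 - 1121\right) = 3150 - 1058 = 2092$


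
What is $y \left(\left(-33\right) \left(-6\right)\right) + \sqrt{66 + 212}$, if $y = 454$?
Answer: $89892 + \sqrt{278} \approx 89909.0$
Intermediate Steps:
$y \left(\left(-33\right) \left(-6\right)\right) + \sqrt{66 + 212} = 454 \left(\left(-33\right) \left(-6\right)\right) + \sqrt{66 + 212} = 454 \cdot 198 + \sqrt{278} = 89892 + \sqrt{278}$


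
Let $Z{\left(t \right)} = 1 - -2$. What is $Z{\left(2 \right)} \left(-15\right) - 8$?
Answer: $-53$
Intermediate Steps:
$Z{\left(t \right)} = 3$ ($Z{\left(t \right)} = 1 + 2 = 3$)
$Z{\left(2 \right)} \left(-15\right) - 8 = 3 \left(-15\right) - 8 = -45 - 8 = -53$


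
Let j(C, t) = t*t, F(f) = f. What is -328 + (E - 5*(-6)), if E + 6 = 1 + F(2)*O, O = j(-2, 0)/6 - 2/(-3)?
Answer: -905/3 ≈ -301.67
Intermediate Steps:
j(C, t) = t**2
O = 2/3 (O = 0**2/6 - 2/(-3) = 0*(1/6) - 2*(-1/3) = 0 + 2/3 = 2/3 ≈ 0.66667)
E = -11/3 (E = -6 + (1 + 2*(2/3)) = -6 + (1 + 4/3) = -6 + 7/3 = -11/3 ≈ -3.6667)
-328 + (E - 5*(-6)) = -328 + (-11/3 - 5*(-6)) = -328 + (-11/3 + 30) = -328 + 79/3 = -905/3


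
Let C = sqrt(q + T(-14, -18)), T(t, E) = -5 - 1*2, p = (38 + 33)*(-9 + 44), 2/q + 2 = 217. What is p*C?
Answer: 1491*I*sqrt(35905)/43 ≈ 6570.3*I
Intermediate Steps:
q = 2/215 (q = 2/(-2 + 217) = 2/215 ≈ 0.0093023)
p = 2485 (p = 71*35 = 2485)
T(t, E) = -7 (T(t, E) = -5 - 2 = -7)
C = 3*I*sqrt(35905)/215 (C = sqrt(2/215 - 7) = sqrt(-1503/215) = 3*I*sqrt(35905)/215 ≈ 2.644*I)
p*C = 2485*(3*I*sqrt(35905)/215) = 1491*I*sqrt(35905)/43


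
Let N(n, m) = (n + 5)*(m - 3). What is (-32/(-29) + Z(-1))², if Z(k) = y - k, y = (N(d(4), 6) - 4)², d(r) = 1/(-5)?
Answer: 6390563481/525625 ≈ 12158.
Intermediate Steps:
d(r) = -⅕
N(n, m) = (-3 + m)*(5 + n) (N(n, m) = (5 + n)*(-3 + m) = (-3 + m)*(5 + n))
y = 2704/25 (y = ((-15 - 3*(-⅕) + 5*6 + 6*(-⅕)) - 4)² = ((-15 + ⅗ + 30 - 6/5) - 4)² = (72/5 - 4)² = (52/5)² = 2704/25 ≈ 108.16)
Z(k) = 2704/25 - k
(-32/(-29) + Z(-1))² = (-32/(-29) + (2704/25 - 1*(-1)))² = (-32*(-1/29) + (2704/25 + 1))² = (32/29 + 2729/25)² = (79941/725)² = 6390563481/525625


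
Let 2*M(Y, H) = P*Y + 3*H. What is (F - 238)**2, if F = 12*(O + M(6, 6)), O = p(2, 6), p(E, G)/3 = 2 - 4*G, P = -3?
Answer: 1060900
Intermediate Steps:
p(E, G) = 6 - 12*G (p(E, G) = 3*(2 - 4*G) = 6 - 12*G)
M(Y, H) = -3*Y/2 + 3*H/2 (M(Y, H) = (-3*Y + 3*H)/2 = -3*Y/2 + 3*H/2)
O = -66 (O = 6 - 12*6 = 6 - 72 = -66)
F = -792 (F = 12*(-66 + (-3/2*6 + (3/2)*6)) = 12*(-66 + (-9 + 9)) = 12*(-66 + 0) = 12*(-66) = -792)
(F - 238)**2 = (-792 - 238)**2 = (-1030)**2 = 1060900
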